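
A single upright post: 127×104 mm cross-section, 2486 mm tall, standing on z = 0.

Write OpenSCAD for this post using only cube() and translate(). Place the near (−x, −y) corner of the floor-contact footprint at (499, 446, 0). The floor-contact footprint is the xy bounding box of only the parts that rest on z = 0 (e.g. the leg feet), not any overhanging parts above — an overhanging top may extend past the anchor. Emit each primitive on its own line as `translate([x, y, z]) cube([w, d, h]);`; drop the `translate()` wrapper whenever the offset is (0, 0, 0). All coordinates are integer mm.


translate([499, 446, 0]) cube([127, 104, 2486]);


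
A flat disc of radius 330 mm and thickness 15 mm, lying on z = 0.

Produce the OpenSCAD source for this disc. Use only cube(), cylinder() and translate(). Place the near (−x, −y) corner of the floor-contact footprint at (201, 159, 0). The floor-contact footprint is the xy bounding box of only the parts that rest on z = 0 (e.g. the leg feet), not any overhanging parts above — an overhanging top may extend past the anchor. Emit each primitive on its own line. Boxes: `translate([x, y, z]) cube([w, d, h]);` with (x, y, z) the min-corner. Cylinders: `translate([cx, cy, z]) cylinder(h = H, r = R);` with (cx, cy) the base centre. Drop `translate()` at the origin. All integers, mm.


translate([531, 489, 0]) cylinder(h = 15, r = 330);


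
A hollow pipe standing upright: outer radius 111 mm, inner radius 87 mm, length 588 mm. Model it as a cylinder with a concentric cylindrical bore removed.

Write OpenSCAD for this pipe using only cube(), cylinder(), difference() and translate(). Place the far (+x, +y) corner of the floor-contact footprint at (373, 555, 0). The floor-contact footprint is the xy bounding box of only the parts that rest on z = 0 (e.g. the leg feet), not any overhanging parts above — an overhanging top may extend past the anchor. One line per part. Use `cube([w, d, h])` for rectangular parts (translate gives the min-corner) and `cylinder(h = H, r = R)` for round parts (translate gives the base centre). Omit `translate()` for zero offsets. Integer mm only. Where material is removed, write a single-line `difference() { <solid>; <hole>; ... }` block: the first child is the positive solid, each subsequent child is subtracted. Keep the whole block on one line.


difference() { translate([262, 444, 0]) cylinder(h = 588, r = 111); translate([262, 444, 0]) cylinder(h = 588, r = 87); }


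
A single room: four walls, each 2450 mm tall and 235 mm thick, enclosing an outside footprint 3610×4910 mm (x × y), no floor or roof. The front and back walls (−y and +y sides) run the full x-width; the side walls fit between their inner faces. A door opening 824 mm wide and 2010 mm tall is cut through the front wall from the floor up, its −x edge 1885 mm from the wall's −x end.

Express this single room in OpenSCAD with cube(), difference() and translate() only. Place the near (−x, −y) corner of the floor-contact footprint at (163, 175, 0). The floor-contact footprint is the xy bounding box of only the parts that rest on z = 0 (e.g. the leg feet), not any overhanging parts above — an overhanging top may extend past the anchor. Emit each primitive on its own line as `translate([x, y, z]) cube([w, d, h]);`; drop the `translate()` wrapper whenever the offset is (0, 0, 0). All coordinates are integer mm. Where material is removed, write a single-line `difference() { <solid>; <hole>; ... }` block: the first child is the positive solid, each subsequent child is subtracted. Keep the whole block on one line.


difference() { translate([163, 175, 0]) cube([3610, 235, 2450]); translate([2048, 175, 0]) cube([824, 235, 2010]); }
translate([163, 4850, 0]) cube([3610, 235, 2450]);
translate([163, 410, 0]) cube([235, 4440, 2450]);
translate([3538, 410, 0]) cube([235, 4440, 2450]);


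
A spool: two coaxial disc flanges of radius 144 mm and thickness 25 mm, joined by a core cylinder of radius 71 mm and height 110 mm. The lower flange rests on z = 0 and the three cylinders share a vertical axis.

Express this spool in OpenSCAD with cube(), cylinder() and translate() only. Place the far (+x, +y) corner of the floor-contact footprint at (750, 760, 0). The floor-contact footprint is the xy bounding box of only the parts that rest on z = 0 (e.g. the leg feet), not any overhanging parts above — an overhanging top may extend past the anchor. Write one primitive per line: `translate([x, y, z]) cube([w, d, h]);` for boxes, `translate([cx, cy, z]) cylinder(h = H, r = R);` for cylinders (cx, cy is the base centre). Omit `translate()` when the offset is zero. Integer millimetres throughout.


translate([606, 616, 0]) cylinder(h = 25, r = 144);
translate([606, 616, 25]) cylinder(h = 110, r = 71);
translate([606, 616, 135]) cylinder(h = 25, r = 144);


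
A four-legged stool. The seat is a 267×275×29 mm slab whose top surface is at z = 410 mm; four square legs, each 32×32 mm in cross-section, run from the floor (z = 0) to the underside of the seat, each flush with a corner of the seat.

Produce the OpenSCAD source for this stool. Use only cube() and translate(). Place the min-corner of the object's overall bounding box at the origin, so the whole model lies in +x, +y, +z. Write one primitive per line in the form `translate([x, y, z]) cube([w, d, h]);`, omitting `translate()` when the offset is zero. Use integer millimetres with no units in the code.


// leg_h = 410 - 29 = 381
translate([0, 0, 381]) cube([267, 275, 29]);
cube([32, 32, 381]);
translate([235, 0, 0]) cube([32, 32, 381]);
translate([0, 243, 0]) cube([32, 32, 381]);
translate([235, 243, 0]) cube([32, 32, 381]);


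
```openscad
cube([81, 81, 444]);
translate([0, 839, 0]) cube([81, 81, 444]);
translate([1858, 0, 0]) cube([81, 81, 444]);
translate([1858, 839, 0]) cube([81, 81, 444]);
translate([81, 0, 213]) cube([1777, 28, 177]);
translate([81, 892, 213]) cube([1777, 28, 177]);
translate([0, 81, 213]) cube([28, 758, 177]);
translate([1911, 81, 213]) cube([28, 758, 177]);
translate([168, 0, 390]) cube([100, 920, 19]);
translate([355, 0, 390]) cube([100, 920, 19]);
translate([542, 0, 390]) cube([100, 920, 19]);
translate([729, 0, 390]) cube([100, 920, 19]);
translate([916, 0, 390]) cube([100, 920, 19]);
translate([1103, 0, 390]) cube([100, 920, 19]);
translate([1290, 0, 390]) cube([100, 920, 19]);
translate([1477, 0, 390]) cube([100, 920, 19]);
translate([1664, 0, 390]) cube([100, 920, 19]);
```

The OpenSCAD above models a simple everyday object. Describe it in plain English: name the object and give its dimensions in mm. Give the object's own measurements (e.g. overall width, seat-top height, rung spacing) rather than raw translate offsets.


A bed frame 1939 mm long (x) by 920 mm wide (y). Four 81×81 mm corner posts, 444 mm tall, at the corners of the footprint. Four rails of 28 mm thickness and 177 mm height run between adjacent posts with their undersides at z = 213 mm, their outer faces flush with the outside of the frame (the two x-running rails run between the posts' inner faces; the two y-running rails run between the posts' inner faces). 9 slats, each 100 mm wide (x) and 19 mm thick, lie across the top of the two x-running rails, running the full 920 mm width of the frame in y; along x they sit between the end posts with a 87 mm gap after the −x posts and between neighbouring slats, leaving 94 mm before the +x posts.


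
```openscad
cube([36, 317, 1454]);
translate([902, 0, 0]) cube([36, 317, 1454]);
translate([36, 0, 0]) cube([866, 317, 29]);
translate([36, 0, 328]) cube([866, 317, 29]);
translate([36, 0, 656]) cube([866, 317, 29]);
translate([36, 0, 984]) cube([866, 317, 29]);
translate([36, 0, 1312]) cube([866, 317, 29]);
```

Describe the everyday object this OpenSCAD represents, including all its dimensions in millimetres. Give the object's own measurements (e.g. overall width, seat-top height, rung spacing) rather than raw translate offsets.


An open bookshelf. Two side panels, each 36 mm thick, 317 mm deep and 1454 mm tall, stand 938 mm apart (outside-to-outside). Between them sit 5 shelves, each 29 mm thick and 317 mm deep, spanning the full gap between the sides. The bottom shelf rests on the floor (its underside at z = 0) and the clear gap between one shelf's top and the next shelf's underside is 299 mm.


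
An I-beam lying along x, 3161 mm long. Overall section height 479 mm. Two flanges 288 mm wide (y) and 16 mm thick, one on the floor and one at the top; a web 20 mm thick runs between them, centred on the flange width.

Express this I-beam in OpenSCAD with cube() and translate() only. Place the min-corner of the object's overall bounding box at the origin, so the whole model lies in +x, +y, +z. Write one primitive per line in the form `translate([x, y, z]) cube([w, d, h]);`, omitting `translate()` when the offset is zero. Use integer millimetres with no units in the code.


cube([3161, 288, 16]);
translate([0, 134, 16]) cube([3161, 20, 447]);
translate([0, 0, 463]) cube([3161, 288, 16]);


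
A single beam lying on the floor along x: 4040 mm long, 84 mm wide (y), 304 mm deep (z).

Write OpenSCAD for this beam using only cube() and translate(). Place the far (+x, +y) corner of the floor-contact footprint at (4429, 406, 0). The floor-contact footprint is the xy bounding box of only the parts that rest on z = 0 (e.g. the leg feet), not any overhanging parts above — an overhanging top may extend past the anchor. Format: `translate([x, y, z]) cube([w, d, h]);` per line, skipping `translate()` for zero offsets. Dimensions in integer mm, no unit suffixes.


translate([389, 322, 0]) cube([4040, 84, 304]);


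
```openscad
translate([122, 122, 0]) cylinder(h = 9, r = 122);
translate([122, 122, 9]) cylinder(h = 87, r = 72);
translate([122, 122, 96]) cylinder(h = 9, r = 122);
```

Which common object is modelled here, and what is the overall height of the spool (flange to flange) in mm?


A spool. The overall height is 105 mm.

Three coaxial cylinders, large–small–large — a spool. Two 9 mm flanges and a 87 mm core give 9 + 87 + 9 = 105 mm.


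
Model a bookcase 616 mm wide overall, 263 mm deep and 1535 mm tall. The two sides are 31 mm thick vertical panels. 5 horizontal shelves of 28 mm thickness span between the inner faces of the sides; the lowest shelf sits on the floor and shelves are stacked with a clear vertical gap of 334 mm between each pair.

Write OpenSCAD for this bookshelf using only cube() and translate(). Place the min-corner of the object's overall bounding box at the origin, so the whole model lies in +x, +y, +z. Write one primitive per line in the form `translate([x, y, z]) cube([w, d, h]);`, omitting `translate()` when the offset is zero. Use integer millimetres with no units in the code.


cube([31, 263, 1535]);
translate([585, 0, 0]) cube([31, 263, 1535]);
translate([31, 0, 0]) cube([554, 263, 28]);
translate([31, 0, 362]) cube([554, 263, 28]);
translate([31, 0, 724]) cube([554, 263, 28]);
translate([31, 0, 1086]) cube([554, 263, 28]);
translate([31, 0, 1448]) cube([554, 263, 28]);


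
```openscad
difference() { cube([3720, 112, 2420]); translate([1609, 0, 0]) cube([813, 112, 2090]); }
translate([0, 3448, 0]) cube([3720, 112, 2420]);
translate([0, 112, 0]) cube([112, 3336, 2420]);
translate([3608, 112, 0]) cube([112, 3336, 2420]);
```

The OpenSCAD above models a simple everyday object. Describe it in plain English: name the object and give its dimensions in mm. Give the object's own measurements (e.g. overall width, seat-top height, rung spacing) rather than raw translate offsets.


A single room: four walls, each 2420 mm tall and 112 mm thick, enclosing an outside footprint 3720×3560 mm (x × y), no floor or roof. The front and back walls (−y and +y sides) run the full x-width; the side walls fit between their inner faces. A door opening 813 mm wide and 2090 mm tall is cut through the front wall from the floor up, its −x edge 1609 mm from the wall's −x end.


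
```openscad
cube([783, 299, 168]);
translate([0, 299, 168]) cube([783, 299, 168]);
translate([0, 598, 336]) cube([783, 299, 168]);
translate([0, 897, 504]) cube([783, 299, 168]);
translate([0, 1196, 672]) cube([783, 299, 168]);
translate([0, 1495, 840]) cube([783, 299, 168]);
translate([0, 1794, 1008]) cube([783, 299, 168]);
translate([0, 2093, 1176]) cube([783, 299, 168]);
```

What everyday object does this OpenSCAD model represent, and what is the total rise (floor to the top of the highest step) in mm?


A staircase. The total rise is 1344 mm.

8 identical blocks, each offset up and back from the previous — a staircase. Each step is 168 mm tall and there are 8 of them, so the total rise is 8 × 168 = 1344 mm.


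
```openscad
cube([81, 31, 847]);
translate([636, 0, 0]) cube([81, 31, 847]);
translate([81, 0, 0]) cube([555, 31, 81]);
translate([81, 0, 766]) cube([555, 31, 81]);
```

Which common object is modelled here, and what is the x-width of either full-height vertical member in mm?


A picture frame. The border width is 81 mm.

Four thin pieces enclosing a rectangular opening — a picture frame. The two full-height stiles are 847 mm tall; the top rail sits at z = 766 and is 81 mm tall, so the border above the opening is 847 − 766 = 81 mm, matching the stile x-width.


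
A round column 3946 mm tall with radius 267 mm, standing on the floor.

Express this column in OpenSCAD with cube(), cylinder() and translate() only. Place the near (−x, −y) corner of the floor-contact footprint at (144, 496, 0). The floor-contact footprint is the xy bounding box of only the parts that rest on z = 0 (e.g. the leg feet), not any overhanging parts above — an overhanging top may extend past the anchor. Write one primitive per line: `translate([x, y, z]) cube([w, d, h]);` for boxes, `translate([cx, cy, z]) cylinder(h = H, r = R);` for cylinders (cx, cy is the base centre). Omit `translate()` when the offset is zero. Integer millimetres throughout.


translate([411, 763, 0]) cylinder(h = 3946, r = 267);


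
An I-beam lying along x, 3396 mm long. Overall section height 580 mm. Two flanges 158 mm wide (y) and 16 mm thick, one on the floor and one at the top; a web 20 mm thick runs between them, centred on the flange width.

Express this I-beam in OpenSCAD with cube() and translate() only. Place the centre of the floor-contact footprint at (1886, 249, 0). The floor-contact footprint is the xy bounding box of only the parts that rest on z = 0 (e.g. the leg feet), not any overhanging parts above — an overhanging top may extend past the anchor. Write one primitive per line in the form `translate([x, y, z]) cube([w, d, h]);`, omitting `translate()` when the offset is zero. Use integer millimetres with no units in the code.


translate([188, 170, 0]) cube([3396, 158, 16]);
translate([188, 239, 16]) cube([3396, 20, 548]);
translate([188, 170, 564]) cube([3396, 158, 16]);


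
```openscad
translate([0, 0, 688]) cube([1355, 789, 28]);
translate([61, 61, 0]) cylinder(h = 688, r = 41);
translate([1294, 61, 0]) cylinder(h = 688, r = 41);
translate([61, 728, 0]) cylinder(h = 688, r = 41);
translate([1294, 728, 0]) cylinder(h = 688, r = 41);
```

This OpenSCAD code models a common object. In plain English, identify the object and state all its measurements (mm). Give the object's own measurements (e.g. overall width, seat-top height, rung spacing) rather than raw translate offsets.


A table: top 1355 mm (x) × 789 mm (y), 28 mm thick, upper face at z = 716 mm, on four round legs of 82 mm diameter, each leg's bounding box inset 20 mm from the nearest pair of top edges from z = 0 to the bottom of the top.


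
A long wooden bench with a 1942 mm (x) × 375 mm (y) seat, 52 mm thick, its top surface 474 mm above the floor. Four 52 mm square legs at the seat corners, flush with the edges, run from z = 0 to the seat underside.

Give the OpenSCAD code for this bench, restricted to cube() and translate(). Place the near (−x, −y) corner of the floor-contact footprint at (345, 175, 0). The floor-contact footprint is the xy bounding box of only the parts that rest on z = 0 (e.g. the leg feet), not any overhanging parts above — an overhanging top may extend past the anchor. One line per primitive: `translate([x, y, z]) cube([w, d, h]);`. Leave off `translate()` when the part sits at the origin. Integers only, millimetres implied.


translate([345, 175, 422]) cube([1942, 375, 52]);
translate([345, 175, 0]) cube([52, 52, 422]);
translate([345, 498, 0]) cube([52, 52, 422]);
translate([2235, 175, 0]) cube([52, 52, 422]);
translate([2235, 498, 0]) cube([52, 52, 422]);


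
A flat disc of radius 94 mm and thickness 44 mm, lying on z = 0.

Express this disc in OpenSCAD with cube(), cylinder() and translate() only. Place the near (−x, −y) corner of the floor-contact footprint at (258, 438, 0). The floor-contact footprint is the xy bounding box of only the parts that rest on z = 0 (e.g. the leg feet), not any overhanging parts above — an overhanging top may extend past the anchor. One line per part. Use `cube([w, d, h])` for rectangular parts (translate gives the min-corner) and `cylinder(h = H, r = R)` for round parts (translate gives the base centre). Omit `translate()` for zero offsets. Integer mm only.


translate([352, 532, 0]) cylinder(h = 44, r = 94);


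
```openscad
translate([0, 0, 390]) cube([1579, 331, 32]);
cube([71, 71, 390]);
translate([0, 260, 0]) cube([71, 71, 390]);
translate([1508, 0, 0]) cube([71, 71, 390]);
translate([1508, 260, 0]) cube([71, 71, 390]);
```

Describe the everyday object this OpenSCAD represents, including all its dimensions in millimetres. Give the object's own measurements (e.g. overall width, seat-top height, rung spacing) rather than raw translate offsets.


A bench: a 1579×331 mm seat slab, 32 mm thick, top at z = 422 mm, on four 71×71 mm square legs flush with the seat corners and standing on z = 0.


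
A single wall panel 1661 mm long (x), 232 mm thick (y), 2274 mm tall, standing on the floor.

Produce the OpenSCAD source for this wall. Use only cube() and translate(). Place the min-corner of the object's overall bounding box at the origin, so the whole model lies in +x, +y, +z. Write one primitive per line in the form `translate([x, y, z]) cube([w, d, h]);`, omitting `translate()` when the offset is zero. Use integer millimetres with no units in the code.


cube([1661, 232, 2274]);


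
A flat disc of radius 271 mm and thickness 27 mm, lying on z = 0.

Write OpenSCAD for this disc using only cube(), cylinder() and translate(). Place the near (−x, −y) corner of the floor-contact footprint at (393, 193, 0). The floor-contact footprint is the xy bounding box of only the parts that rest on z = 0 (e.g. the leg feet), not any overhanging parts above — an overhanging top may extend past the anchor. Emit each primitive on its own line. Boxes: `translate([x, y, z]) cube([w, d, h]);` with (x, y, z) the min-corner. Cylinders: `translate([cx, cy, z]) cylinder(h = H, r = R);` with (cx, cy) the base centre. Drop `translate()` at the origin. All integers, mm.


translate([664, 464, 0]) cylinder(h = 27, r = 271);


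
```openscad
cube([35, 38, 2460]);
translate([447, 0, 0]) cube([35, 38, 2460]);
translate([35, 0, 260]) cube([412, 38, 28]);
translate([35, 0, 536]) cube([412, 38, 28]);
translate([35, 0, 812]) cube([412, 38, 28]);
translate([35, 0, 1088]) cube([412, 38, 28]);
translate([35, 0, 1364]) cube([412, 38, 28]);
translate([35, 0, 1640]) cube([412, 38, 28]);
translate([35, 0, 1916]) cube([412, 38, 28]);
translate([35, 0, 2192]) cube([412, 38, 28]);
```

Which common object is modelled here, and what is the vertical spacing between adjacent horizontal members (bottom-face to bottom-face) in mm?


A ladder. The rung spacing is 276 mm.

Two tall 35×38 posts with 8 short bars between them — a ladder. Adjacent rungs sit at z = 260 and z = 536, so the spacing is 536 − 260 = 276 mm.


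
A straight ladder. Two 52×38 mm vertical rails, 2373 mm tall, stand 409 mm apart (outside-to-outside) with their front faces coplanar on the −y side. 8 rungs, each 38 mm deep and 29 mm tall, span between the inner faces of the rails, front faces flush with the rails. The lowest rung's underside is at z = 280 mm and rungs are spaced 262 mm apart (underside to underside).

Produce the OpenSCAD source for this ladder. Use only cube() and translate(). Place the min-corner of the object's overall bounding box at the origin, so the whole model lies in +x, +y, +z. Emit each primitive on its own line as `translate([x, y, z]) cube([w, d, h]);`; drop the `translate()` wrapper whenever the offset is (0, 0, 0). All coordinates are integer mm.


cube([52, 38, 2373]);
translate([357, 0, 0]) cube([52, 38, 2373]);
translate([52, 0, 280]) cube([305, 38, 29]);
translate([52, 0, 542]) cube([305, 38, 29]);
translate([52, 0, 804]) cube([305, 38, 29]);
translate([52, 0, 1066]) cube([305, 38, 29]);
translate([52, 0, 1328]) cube([305, 38, 29]);
translate([52, 0, 1590]) cube([305, 38, 29]);
translate([52, 0, 1852]) cube([305, 38, 29]);
translate([52, 0, 2114]) cube([305, 38, 29]);


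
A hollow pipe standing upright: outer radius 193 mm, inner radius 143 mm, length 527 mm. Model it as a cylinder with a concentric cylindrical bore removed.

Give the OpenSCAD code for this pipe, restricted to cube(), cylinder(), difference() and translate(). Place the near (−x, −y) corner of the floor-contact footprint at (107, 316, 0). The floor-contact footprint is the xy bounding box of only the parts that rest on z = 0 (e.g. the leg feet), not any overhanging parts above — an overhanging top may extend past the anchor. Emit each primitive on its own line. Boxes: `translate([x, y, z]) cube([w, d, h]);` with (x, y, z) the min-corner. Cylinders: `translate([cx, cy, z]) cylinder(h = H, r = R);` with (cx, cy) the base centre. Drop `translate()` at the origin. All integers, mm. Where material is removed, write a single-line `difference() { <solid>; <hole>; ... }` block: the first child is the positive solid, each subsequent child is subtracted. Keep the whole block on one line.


difference() { translate([300, 509, 0]) cylinder(h = 527, r = 193); translate([300, 509, 0]) cylinder(h = 527, r = 143); }


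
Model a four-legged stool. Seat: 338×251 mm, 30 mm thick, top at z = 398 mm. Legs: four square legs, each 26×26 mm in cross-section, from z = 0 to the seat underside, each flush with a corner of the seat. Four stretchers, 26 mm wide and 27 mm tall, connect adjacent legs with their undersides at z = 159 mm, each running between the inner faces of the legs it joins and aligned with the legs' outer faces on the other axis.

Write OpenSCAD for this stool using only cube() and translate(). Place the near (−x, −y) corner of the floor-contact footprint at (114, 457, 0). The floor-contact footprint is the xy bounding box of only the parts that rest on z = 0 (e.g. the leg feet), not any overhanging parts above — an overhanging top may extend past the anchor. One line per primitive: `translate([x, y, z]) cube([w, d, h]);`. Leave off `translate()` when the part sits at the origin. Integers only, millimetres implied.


// leg_h = 398 - 30 = 368
// stretcher span = 338 - 2*26 = 286
translate([114, 457, 368]) cube([338, 251, 30]);
translate([114, 457, 0]) cube([26, 26, 368]);
translate([426, 457, 0]) cube([26, 26, 368]);
translate([114, 682, 0]) cube([26, 26, 368]);
translate([426, 682, 0]) cube([26, 26, 368]);
translate([140, 457, 159]) cube([286, 26, 27]);
translate([140, 682, 159]) cube([286, 26, 27]);
translate([114, 483, 159]) cube([26, 199, 27]);
translate([426, 483, 159]) cube([26, 199, 27]);


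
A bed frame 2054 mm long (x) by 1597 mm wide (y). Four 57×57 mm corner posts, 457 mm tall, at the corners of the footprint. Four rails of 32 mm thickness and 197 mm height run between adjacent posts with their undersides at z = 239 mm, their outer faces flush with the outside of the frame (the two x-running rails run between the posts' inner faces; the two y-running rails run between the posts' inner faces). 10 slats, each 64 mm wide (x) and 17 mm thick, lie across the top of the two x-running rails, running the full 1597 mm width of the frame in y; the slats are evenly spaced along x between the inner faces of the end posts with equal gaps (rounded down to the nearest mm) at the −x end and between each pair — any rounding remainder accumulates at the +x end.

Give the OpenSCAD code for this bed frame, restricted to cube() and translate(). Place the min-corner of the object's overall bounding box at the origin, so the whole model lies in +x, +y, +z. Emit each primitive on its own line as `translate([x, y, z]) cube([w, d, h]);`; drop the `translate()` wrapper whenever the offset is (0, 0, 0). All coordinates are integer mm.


cube([57, 57, 457]);
translate([0, 1540, 0]) cube([57, 57, 457]);
translate([1997, 0, 0]) cube([57, 57, 457]);
translate([1997, 1540, 0]) cube([57, 57, 457]);
translate([57, 0, 239]) cube([1940, 32, 197]);
translate([57, 1565, 239]) cube([1940, 32, 197]);
translate([0, 57, 239]) cube([32, 1483, 197]);
translate([2022, 57, 239]) cube([32, 1483, 197]);
translate([175, 0, 436]) cube([64, 1597, 17]);
translate([357, 0, 436]) cube([64, 1597, 17]);
translate([539, 0, 436]) cube([64, 1597, 17]);
translate([721, 0, 436]) cube([64, 1597, 17]);
translate([903, 0, 436]) cube([64, 1597, 17]);
translate([1085, 0, 436]) cube([64, 1597, 17]);
translate([1267, 0, 436]) cube([64, 1597, 17]);
translate([1449, 0, 436]) cube([64, 1597, 17]);
translate([1631, 0, 436]) cube([64, 1597, 17]);
translate([1813, 0, 436]) cube([64, 1597, 17]);


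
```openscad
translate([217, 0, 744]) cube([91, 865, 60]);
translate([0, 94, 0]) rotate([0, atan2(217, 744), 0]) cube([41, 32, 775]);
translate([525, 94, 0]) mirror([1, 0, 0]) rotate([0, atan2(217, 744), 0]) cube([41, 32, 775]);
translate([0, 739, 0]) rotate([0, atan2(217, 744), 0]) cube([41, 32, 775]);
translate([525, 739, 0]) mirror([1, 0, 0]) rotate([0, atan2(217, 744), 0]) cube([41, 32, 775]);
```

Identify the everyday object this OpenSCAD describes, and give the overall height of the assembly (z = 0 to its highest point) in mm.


A sawhorse. The overall height is 804 mm.

A beam across two mirrored pairs of raked legs — a sawhorse. The beam's underside is at z = 744 (matching the legs' vertical rise in atan2(217, 744)) and the beam is 60 mm tall, so its top is at 744 + 60 = 804 mm. The raked legs top out at the beam's underside, so that is the highest point.


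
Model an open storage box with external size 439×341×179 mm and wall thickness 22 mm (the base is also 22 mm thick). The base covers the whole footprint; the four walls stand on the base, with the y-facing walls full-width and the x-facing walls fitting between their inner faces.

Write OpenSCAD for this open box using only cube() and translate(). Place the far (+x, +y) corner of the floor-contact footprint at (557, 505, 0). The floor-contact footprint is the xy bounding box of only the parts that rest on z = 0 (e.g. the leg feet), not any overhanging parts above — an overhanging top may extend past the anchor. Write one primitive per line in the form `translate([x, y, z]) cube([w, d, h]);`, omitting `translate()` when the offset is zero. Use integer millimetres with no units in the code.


translate([118, 164, 0]) cube([439, 341, 22]);
translate([118, 164, 22]) cube([439, 22, 157]);
translate([118, 483, 22]) cube([439, 22, 157]);
translate([118, 186, 22]) cube([22, 297, 157]);
translate([535, 186, 22]) cube([22, 297, 157]);


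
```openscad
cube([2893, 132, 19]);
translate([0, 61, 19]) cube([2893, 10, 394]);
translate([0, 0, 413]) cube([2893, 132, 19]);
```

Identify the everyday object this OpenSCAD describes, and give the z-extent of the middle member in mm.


An I-beam. The web height is 394 mm.

Two wide flanges with a thin centred web — an I-beam. Overall 432 mm minus two 19 mm flanges gives a web of 432 − 2·19 = 394 mm.


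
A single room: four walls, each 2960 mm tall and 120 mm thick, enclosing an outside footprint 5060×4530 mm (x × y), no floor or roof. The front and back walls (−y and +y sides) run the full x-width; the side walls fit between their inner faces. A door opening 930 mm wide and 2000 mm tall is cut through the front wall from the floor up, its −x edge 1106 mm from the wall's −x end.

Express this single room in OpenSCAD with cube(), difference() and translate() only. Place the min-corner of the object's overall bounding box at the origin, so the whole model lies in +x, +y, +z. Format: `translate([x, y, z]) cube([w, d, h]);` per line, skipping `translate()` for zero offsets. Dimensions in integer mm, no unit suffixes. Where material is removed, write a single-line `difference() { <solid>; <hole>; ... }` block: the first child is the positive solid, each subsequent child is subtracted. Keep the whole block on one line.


difference() { cube([5060, 120, 2960]); translate([1106, 0, 0]) cube([930, 120, 2000]); }
translate([0, 4410, 0]) cube([5060, 120, 2960]);
translate([0, 120, 0]) cube([120, 4290, 2960]);
translate([4940, 120, 0]) cube([120, 4290, 2960]);


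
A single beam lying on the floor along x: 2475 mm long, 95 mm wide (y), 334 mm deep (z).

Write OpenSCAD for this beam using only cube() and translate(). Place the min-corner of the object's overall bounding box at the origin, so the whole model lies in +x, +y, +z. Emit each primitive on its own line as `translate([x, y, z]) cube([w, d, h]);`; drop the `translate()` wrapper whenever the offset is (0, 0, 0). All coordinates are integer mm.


cube([2475, 95, 334]);


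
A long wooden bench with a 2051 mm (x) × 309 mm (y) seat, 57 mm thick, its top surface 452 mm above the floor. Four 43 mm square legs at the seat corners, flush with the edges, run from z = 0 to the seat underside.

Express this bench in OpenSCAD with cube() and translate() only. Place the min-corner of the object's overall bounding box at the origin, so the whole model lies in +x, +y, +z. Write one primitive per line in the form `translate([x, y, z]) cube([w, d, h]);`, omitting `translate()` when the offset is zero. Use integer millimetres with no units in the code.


translate([0, 0, 395]) cube([2051, 309, 57]);
cube([43, 43, 395]);
translate([0, 266, 0]) cube([43, 43, 395]);
translate([2008, 0, 0]) cube([43, 43, 395]);
translate([2008, 266, 0]) cube([43, 43, 395]);


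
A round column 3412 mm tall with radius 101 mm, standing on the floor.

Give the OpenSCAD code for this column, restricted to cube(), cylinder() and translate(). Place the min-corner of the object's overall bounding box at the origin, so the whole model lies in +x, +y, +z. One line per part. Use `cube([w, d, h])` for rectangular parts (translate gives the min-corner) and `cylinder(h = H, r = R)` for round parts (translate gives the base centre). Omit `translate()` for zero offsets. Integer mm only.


translate([101, 101, 0]) cylinder(h = 3412, r = 101);


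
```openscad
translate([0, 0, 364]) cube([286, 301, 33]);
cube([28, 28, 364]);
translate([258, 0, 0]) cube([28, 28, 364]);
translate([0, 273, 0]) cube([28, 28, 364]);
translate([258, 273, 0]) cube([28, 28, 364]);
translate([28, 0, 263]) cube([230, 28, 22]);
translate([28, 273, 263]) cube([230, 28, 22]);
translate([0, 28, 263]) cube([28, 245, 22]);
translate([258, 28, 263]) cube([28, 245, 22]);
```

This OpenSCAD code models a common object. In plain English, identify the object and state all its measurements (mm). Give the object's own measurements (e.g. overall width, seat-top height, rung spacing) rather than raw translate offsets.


A simple wooden stool: a rectangular seat 286 mm (x) by 301 mm (y), 33 mm thick, top face at z = 397 mm, on four square legs, each 28×28 mm in cross-section. The legs rest on z = 0, each flush with a corner of the seat. Four stretchers, 28 mm wide and 22 mm tall, connect adjacent legs with their undersides at z = 263 mm, each running between the inner faces of the legs it joins and aligned with the legs' outer faces on the other axis.


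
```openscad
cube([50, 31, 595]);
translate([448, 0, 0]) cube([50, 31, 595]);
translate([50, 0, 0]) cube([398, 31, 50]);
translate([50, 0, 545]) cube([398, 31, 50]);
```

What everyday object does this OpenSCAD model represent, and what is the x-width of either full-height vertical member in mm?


A picture frame. The border width is 50 mm.

Four thin pieces enclosing a rectangular opening — a picture frame. The two full-height stiles are 595 mm tall; the top rail sits at z = 545 and is 50 mm tall, so the border above the opening is 595 − 545 = 50 mm, matching the stile x-width.


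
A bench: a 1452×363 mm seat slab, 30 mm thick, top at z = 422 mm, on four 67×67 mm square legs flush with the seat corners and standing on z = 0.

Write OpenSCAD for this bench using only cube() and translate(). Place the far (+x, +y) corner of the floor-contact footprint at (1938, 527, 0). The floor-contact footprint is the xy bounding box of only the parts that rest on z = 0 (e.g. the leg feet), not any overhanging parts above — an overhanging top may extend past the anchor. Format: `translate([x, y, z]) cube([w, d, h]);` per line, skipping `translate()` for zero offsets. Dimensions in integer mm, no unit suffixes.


translate([486, 164, 392]) cube([1452, 363, 30]);
translate([486, 164, 0]) cube([67, 67, 392]);
translate([486, 460, 0]) cube([67, 67, 392]);
translate([1871, 164, 0]) cube([67, 67, 392]);
translate([1871, 460, 0]) cube([67, 67, 392]);


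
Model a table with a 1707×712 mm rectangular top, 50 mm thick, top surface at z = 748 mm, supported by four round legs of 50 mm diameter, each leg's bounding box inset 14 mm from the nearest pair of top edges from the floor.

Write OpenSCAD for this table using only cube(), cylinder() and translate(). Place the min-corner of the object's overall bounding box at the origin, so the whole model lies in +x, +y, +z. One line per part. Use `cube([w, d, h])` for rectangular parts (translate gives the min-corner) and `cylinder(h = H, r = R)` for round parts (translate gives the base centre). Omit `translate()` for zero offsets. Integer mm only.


translate([0, 0, 698]) cube([1707, 712, 50]);
translate([39, 39, 0]) cylinder(h = 698, r = 25);
translate([1668, 39, 0]) cylinder(h = 698, r = 25);
translate([39, 673, 0]) cylinder(h = 698, r = 25);
translate([1668, 673, 0]) cylinder(h = 698, r = 25);


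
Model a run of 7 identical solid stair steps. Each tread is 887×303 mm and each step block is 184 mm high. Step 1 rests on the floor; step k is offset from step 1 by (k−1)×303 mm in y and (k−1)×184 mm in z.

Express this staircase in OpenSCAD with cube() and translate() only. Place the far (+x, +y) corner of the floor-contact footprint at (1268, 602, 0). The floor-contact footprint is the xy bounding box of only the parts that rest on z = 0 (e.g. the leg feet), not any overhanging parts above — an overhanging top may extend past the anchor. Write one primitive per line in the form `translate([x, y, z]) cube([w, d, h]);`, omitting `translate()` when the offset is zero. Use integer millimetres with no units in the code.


translate([381, 299, 0]) cube([887, 303, 184]);
translate([381, 602, 184]) cube([887, 303, 184]);
translate([381, 905, 368]) cube([887, 303, 184]);
translate([381, 1208, 552]) cube([887, 303, 184]);
translate([381, 1511, 736]) cube([887, 303, 184]);
translate([381, 1814, 920]) cube([887, 303, 184]);
translate([381, 2117, 1104]) cube([887, 303, 184]);


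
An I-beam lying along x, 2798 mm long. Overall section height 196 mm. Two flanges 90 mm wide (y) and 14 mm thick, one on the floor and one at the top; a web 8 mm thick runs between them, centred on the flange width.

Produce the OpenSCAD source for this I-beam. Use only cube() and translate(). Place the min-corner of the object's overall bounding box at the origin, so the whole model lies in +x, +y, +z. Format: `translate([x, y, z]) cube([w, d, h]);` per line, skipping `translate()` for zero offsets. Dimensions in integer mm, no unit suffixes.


cube([2798, 90, 14]);
translate([0, 41, 14]) cube([2798, 8, 168]);
translate([0, 0, 182]) cube([2798, 90, 14]);


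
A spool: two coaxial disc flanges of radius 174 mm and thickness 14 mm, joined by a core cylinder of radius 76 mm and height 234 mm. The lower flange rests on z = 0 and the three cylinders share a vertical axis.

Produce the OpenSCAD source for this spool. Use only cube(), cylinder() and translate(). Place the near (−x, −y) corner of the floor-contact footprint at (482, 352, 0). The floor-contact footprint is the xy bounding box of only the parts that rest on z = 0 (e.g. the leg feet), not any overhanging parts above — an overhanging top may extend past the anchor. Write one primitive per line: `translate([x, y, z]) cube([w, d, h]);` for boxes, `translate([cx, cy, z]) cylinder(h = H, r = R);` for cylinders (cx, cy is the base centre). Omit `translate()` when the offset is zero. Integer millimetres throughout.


translate([656, 526, 0]) cylinder(h = 14, r = 174);
translate([656, 526, 14]) cylinder(h = 234, r = 76);
translate([656, 526, 248]) cylinder(h = 14, r = 174);


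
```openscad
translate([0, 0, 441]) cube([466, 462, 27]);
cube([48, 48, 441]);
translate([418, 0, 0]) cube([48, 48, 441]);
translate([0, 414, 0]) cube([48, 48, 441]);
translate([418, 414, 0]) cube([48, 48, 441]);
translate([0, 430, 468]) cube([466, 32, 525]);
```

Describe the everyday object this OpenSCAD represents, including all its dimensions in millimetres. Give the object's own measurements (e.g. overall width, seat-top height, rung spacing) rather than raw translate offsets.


A chair. The seat is a 466×462×27 mm slab with its top at z = 468 mm, on four 48×48 mm corner legs (flush with the seat edges, standing on z = 0). A flat backrest 32 mm thick, 525 mm tall, spans the full seat width and rises from the seat top along its +y edge, rear face flush with the rear of the seat.


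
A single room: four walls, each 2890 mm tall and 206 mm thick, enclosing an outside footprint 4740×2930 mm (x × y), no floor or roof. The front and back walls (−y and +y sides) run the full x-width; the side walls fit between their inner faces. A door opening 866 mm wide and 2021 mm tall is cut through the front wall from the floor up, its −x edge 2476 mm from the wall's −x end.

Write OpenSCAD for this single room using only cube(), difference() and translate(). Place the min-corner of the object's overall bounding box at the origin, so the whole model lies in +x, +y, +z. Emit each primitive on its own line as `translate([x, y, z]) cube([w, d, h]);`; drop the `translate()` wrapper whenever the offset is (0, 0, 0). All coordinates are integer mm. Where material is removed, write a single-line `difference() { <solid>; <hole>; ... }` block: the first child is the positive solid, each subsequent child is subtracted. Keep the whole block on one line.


difference() { cube([4740, 206, 2890]); translate([2476, 0, 0]) cube([866, 206, 2021]); }
translate([0, 2724, 0]) cube([4740, 206, 2890]);
translate([0, 206, 0]) cube([206, 2518, 2890]);
translate([4534, 206, 0]) cube([206, 2518, 2890]);


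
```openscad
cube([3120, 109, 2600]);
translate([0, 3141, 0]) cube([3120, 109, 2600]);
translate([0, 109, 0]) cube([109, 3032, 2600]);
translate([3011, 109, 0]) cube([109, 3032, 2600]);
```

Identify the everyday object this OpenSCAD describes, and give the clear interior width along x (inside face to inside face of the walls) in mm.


A house (or room) frame. The interior width is 2902 mm.

Four 2600 mm walls enclosing a rectangle with no floor or roof — a room or house frame. Outside width is 3120 mm and wall thickness is 109 mm, so the interior width is 3120 − 2 × 109 = 2902 mm.


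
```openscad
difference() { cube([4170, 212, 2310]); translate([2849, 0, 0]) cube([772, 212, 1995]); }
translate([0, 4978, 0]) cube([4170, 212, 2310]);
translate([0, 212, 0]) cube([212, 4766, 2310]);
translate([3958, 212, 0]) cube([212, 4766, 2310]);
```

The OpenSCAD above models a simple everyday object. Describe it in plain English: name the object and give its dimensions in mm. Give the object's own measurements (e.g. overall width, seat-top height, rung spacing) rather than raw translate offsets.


A single room: four walls, each 2310 mm tall and 212 mm thick, enclosing an outside footprint 4170×5190 mm (x × y), no floor or roof. The front and back walls (−y and +y sides) run the full x-width; the side walls fit between their inner faces. A door opening 772 mm wide and 1995 mm tall is cut through the front wall from the floor up, its −x edge 2849 mm from the wall's −x end.
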